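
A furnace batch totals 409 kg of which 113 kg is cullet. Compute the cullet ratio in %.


Cullet ratio = (cullet mass / total batch mass) * 100
  Ratio = 113 / 409 * 100 = 27.63%

27.63%


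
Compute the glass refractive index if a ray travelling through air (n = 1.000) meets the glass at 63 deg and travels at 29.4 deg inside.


Apply Snell's law: n1 * sin(theta1) = n2 * sin(theta2)
  n2 = n1 * sin(theta1) / sin(theta2)
  sin(63) = 0.891007
  sin(29.4) = 0.490904
  n2 = 1.000 * 0.891007 / 0.490904 = 1.815

1.815


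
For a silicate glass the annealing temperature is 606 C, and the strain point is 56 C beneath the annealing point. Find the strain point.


Strain point = annealing point - difference:
  T_strain = 606 - 56 = 550 C

550 C


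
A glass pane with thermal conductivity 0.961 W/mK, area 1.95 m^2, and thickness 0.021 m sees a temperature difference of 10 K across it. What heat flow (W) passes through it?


Fourier's law: Q = k * A * dT / t
  Q = 0.961 * 1.95 * 10 / 0.021
  Q = 18.7395 / 0.021 = 892.4 W

892.4 W


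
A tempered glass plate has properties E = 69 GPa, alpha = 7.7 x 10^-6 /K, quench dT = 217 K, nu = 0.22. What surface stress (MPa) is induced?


Tempering stress: sigma = E * alpha * dT / (1 - nu)
  E (MPa) = 69 * 1000 = 69000
  Numerator = 69000 * (7.7 x 10^-6) * 217 = 115.2921
  Denominator = 1 - 0.22 = 0.78
  sigma = 115.2921 / 0.78 = 147.8 MPa

147.8 MPa


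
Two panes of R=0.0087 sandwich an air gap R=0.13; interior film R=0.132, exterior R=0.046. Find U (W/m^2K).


Total thermal resistance (series):
  R_total = R_in + R_glass + R_air + R_glass + R_out
  R_total = 0.132 + 0.0087 + 0.13 + 0.0087 + 0.046 = 0.3254 m^2K/W
U-value = 1 / R_total = 1 / 0.3254 = 3.073 W/m^2K

3.073 W/m^2K


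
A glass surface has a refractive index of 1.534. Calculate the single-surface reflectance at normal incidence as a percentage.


Fresnel reflectance at normal incidence:
  R = ((n - 1)/(n + 1))^2
  (n - 1)/(n + 1) = (1.534 - 1)/(1.534 + 1) = 0.210734
  R = 0.210734^2 = 0.0444088
  R(%) = 0.0444088 * 100 = 4.441%

4.441%


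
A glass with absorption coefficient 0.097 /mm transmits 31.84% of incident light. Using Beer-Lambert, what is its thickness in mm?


Rearrange T = exp(-alpha * thickness):
  thickness = -ln(T) / alpha
  T = 31.84/100 = 0.3184
  ln(T) = -1.14445
  -ln(T) = 1.14445
  thickness = 1.14445 / 0.097 = 11.8 mm

11.8 mm


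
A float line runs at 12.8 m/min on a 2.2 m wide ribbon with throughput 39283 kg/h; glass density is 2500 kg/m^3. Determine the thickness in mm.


Ribbon cross-section from mass balance:
  Volume rate = throughput / density = 39283 / 2500 = 15.7132 m^3/h
  thickness = volume rate / (speed * 60 * width), i.e.
  thickness = throughput / (60 * speed * width * density) * 1000
  thickness = 39283 / (60 * 12.8 * 2.2 * 2500) * 1000 = 9.3 mm

9.3 mm


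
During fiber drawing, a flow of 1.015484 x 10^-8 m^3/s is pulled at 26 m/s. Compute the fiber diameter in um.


Cross-sectional area from continuity:
  A = Q / v = 1.015484 x 10^-8 / 26 = 3.905708 x 10^-10 m^2
Diameter from circular cross-section:
  d = sqrt(4A / pi) * 10^6 (m -> um)
  d = sqrt(4 * 3.905708 x 10^-10 / pi) * 10^6 = 22.3 um

22.3 um


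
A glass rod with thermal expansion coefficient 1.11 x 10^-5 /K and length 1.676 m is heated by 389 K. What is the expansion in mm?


Thermal expansion formula: dL = alpha * L0 * dT
  dL = (1.11 x 10^-5) * 1.676 * 389 = 0.0072368 m
Convert to mm: 0.0072368 * 1000 = 7.2368 mm

7.2368 mm


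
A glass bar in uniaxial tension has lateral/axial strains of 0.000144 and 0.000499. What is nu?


Poisson's ratio: nu = lateral strain / axial strain
  nu = 0.000144 / 0.000499 = 0.2886

0.2886


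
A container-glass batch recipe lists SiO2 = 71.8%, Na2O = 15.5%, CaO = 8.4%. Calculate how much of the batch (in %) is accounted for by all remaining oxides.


Sum the three major oxides:
  SiO2 + Na2O + CaO = 71.8 + 15.5 + 8.4 = 95.7%
Subtract from 100%:
  Others = 100 - 95.7 = 4.3%

4.3%


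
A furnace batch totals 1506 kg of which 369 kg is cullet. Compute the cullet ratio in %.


Cullet ratio = (cullet mass / total batch mass) * 100
  Ratio = 369 / 1506 * 100 = 24.5%

24.5%


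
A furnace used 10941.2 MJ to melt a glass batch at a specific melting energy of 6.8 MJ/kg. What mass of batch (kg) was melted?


Rearrange E = m * s for m:
  m = E / s
  m = 10941.2 / 6.8 = 1609.0 kg

1609.0 kg


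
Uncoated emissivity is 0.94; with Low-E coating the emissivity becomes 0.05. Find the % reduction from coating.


Percentage reduction = (1 - coated/uncoated) * 100
  Ratio = 0.05 / 0.94 = 0.0532
  Reduction = (1 - 0.0532) * 100 = 94.7%

94.7%


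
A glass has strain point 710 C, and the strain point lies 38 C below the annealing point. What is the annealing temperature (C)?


T_anneal = T_strain + gap:
  T_anneal = 710 + 38 = 748 C

748 C


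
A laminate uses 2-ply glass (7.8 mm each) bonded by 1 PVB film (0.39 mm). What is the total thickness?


Total thickness = glass contribution + PVB contribution
  Glass: 2 * 7.8 = 15.6 mm
  PVB: 1 * 0.39 = 0.39 mm
  Total = 15.6 + 0.39 = 15.99 mm

15.99 mm


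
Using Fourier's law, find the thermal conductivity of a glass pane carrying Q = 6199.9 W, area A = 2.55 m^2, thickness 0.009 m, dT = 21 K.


Fourier's law rearranged: k = Q * t / (A * dT)
  Numerator = 6199.9 * 0.009 = 55.7991
  Denominator = 2.55 * 21 = 53.55
  k = 55.7991 / 53.55 = 1.042 W/mK

1.042 W/mK


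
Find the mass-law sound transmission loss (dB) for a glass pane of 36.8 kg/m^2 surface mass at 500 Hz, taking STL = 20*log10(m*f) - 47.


Mass law: STL = 20 * log10(m * f) - 47
  m * f = 36.8 * 500 = 18400
  log10(18400) = 4.26482
  STL = 20 * 4.26482 - 47 = 85.2964 - 47 = 38.3 dB

38.3 dB


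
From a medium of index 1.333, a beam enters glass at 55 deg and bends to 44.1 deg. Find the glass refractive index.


Apply Snell's law: n1 * sin(theta1) = n2 * sin(theta2)
  n2 = n1 * sin(theta1) / sin(theta2)
  sin(55) = 0.819152
  sin(44.1) = 0.695913
  n2 = 1.333 * 0.819152 / 0.695913 = 1.5691

1.5691


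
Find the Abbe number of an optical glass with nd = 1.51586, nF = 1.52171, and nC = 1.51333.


Abbe number formula: Vd = (nd - 1) / (nF - nC)
  nd - 1 = 1.51586 - 1 = 0.51586
  nF - nC = 1.52171 - 1.51333 = 0.00838
  Vd = 0.51586 / 0.00838 = 61.56

61.56


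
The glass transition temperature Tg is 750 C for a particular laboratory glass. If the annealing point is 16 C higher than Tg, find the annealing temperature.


The annealing temperature is Tg plus the offset:
  T_anneal = 750 + 16 = 766 C

766 C


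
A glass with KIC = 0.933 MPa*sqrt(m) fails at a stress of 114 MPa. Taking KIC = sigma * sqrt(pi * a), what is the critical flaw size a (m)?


Rearrange KIC = sigma * sqrt(pi * a):
  sqrt(pi * a) = KIC / sigma
  sqrt(pi * a) = 0.933 / 114 = 0.008184
  a = (KIC / sigma)^2 / pi
  a = 0.008184^2 / pi = 0.0000213 m

0.0000213 m


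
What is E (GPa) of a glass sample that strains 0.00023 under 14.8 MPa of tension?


Young's modulus: E = stress / strain
  E = 14.8 MPa / 0.00023 = 64347.83 MPa
Convert to GPa: 64347.83 / 1000 = 64.35 GPa

64.35 GPa


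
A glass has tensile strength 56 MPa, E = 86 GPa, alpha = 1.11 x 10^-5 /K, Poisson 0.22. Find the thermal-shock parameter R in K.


Thermal shock resistance: R = sigma * (1 - nu) / (E * alpha)
  Numerator = 56 * (1 - 0.22) = 43.68
  Denominator = 86 * 1000 * (1.11 x 10^-5) = 0.9546
  R = 43.68 / 0.9546 = 45.8 K

45.8 K


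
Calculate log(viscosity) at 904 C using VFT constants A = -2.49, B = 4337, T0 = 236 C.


VFT equation: log(eta) = A + B / (T - T0)
  T - T0 = 904 - 236 = 668
  B / (T - T0) = 4337 / 668 = 6.493
  log(eta) = -2.49 + 6.493 = 4.003

4.003


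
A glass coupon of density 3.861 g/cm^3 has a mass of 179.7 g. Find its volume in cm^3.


Rearrange rho = m / V:
  V = m / rho
  V = 179.7 / 3.861 = 46.542 cm^3

46.542 cm^3


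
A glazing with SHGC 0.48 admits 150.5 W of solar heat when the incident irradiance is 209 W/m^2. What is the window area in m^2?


Rearrange Q = Area * SHGC * Irradiance:
  Area = Q / (SHGC * Irradiance)
  Area = 150.5 / (0.48 * 209) = 1.5 m^2

1.5 m^2


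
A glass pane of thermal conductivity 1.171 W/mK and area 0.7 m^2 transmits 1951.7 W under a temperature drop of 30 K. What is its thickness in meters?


Fourier's law: t = k * A * dT / Q
  t = 1.171 * 0.7 * 30 / 1951.7
  t = 24.591 / 1951.7 = 0.0126 m

0.0126 m


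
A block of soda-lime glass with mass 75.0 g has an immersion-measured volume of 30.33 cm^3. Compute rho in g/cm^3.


Use the definition of density:
  rho = mass / volume
  rho = 75.0 / 30.33 = 2.473 g/cm^3

2.473 g/cm^3


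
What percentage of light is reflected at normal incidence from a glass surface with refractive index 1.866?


Fresnel reflectance at normal incidence:
  R = ((n - 1)/(n + 1))^2
  (n - 1)/(n + 1) = (1.866 - 1)/(1.866 + 1) = 0.302163
  R = 0.302163^2 = 0.0913025
  R(%) = 0.0913025 * 100 = 9.13%

9.13%


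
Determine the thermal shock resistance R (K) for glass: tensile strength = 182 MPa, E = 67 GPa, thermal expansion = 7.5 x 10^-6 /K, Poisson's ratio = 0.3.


Thermal shock resistance: R = sigma * (1 - nu) / (E * alpha)
  Numerator = 182 * (1 - 0.3) = 127.4
  Denominator = 67 * 1000 * (7.5 x 10^-6) = 0.5025
  R = 127.4 / 0.5025 = 253.5 K

253.5 K


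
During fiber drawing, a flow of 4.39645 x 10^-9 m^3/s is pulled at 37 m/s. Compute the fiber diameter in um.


Cross-sectional area from continuity:
  A = Q / v = 4.39645 x 10^-9 / 37 = 1.18823 x 10^-10 m^2
Diameter from circular cross-section:
  d = sqrt(4A / pi) * 10^6 (m -> um)
  d = sqrt(4 * 1.18823 x 10^-10 / pi) * 10^6 = 12.3 um

12.3 um


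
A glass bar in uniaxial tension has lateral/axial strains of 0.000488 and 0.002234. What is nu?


Poisson's ratio: nu = lateral strain / axial strain
  nu = 0.000488 / 0.002234 = 0.2184

0.2184


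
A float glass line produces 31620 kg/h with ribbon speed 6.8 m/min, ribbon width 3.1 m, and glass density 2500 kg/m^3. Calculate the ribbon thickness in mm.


Ribbon cross-section from mass balance:
  Volume rate = throughput / density = 31620 / 2500 = 12.648 m^3/h
  thickness = volume rate / (speed * 60 * width), i.e.
  thickness = throughput / (60 * speed * width * density) * 1000
  thickness = 31620 / (60 * 6.8 * 3.1 * 2500) * 1000 = 10.0 mm

10.0 mm


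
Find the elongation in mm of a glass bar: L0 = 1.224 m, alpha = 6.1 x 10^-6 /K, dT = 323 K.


Thermal expansion formula: dL = alpha * L0 * dT
  dL = (6.1 x 10^-6) * 1.224 * 323 = 0.00241165 m
Convert to mm: 0.00241165 * 1000 = 2.4116 mm

2.4116 mm


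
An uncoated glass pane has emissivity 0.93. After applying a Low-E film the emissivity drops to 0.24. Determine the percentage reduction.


Percentage reduction = (1 - coated/uncoated) * 100
  Ratio = 0.24 / 0.93 = 0.2581
  Reduction = (1 - 0.2581) * 100 = 74.2%

74.2%


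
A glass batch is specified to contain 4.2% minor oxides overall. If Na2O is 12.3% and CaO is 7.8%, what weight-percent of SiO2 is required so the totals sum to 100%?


Known pieces sum to 100%:
  SiO2 = 100 - (others + Na2O + CaO)
  SiO2 = 100 - (4.2 + 12.3 + 7.8) = 75.7%

75.7%


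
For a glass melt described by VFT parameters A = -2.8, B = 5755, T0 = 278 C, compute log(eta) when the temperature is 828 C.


VFT equation: log(eta) = A + B / (T - T0)
  T - T0 = 828 - 278 = 550
  B / (T - T0) = 5755 / 550 = 10.464
  log(eta) = -2.8 + 10.464 = 7.664

7.664


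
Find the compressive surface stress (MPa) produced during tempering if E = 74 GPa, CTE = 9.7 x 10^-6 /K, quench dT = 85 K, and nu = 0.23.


Tempering stress: sigma = E * alpha * dT / (1 - nu)
  E (MPa) = 74 * 1000 = 74000
  Numerator = 74000 * (9.7 x 10^-6) * 85 = 61.013
  Denominator = 1 - 0.23 = 0.77
  sigma = 61.013 / 0.77 = 79.2 MPa

79.2 MPa


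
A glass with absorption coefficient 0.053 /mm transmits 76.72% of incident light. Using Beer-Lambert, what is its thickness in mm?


Rearrange T = exp(-alpha * thickness):
  thickness = -ln(T) / alpha
  T = 76.72/100 = 0.7672
  ln(T) = -0.26501
  -ln(T) = 0.26501
  thickness = 0.26501 / 0.053 = 5.0 mm

5.0 mm


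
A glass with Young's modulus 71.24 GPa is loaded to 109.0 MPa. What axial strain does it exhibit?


Rearrange E = sigma / epsilon:
  epsilon = sigma / E
  E (MPa) = 71.24 * 1000 = 71240
  epsilon = 109.0 / 71240 = 0.00153

0.00153


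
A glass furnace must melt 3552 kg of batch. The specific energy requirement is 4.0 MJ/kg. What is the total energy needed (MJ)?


Total energy = mass * specific energy
  E = 3552 * 4.0 = 14208 MJ

14208 MJ


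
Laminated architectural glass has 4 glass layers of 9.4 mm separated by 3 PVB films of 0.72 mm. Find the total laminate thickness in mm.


Total thickness = glass contribution + PVB contribution
  Glass: 4 * 9.4 = 37.6 mm
  PVB: 3 * 0.72 = 2.16 mm
  Total = 37.6 + 2.16 = 39.76 mm

39.76 mm


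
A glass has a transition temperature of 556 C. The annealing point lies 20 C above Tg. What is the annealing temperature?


The annealing temperature is Tg plus the offset:
  T_anneal = 556 + 20 = 576 C

576 C


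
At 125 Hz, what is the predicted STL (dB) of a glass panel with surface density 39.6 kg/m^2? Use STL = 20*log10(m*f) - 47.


Mass law: STL = 20 * log10(m * f) - 47
  m * f = 39.6 * 125 = 4950
  log10(4950) = 3.69461
  STL = 20 * 3.69461 - 47 = 73.8922 - 47 = 26.9 dB

26.9 dB


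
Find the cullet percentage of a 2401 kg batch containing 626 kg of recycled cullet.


Cullet ratio = (cullet mass / total batch mass) * 100
  Ratio = 626 / 2401 * 100 = 26.07%

26.07%


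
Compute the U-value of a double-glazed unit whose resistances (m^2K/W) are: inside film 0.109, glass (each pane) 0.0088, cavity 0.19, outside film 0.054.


Total thermal resistance (series):
  R_total = R_in + R_glass + R_air + R_glass + R_out
  R_total = 0.109 + 0.0088 + 0.19 + 0.0088 + 0.054 = 0.3706 m^2K/W
U-value = 1 / R_total = 1 / 0.3706 = 2.698 W/m^2K

2.698 W/m^2K


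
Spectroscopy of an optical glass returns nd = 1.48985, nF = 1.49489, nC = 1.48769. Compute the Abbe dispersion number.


Abbe number formula: Vd = (nd - 1) / (nF - nC)
  nd - 1 = 1.48985 - 1 = 0.48985
  nF - nC = 1.49489 - 1.48769 = 0.0072
  Vd = 0.48985 / 0.0072 = 68.03

68.03


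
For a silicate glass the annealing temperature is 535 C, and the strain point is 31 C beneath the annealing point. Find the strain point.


Strain point = annealing point - difference:
  T_strain = 535 - 31 = 504 C

504 C


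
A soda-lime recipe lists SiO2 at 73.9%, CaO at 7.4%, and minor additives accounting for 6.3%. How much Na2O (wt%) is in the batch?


Pieces sum to 100%:
  Na2O = 100 - (SiO2 + CaO + others)
  Na2O = 100 - (73.9 + 7.4 + 6.3) = 12.4%

12.4%


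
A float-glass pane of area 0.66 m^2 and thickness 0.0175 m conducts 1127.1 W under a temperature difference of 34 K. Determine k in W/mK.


Fourier's law rearranged: k = Q * t / (A * dT)
  Numerator = 1127.1 * 0.0175 = 19.72425
  Denominator = 0.66 * 34 = 22.44
  k = 19.72425 / 22.44 = 0.879 W/mK

0.879 W/mK


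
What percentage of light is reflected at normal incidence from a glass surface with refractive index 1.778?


Fresnel reflectance at normal incidence:
  R = ((n - 1)/(n + 1))^2
  (n - 1)/(n + 1) = (1.778 - 1)/(1.778 + 1) = 0.280058
  R = 0.280058^2 = 0.0784325
  R(%) = 0.0784325 * 100 = 7.843%

7.843%


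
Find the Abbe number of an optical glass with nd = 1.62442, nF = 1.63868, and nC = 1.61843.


Abbe number formula: Vd = (nd - 1) / (nF - nC)
  nd - 1 = 1.62442 - 1 = 0.62442
  nF - nC = 1.63868 - 1.61843 = 0.02025
  Vd = 0.62442 / 0.02025 = 30.84

30.84


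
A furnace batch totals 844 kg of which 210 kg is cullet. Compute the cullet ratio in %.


Cullet ratio = (cullet mass / total batch mass) * 100
  Ratio = 210 / 844 * 100 = 24.88%

24.88%


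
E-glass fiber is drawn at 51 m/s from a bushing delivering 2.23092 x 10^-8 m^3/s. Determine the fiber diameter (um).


Cross-sectional area from continuity:
  A = Q / v = 2.23092 x 10^-8 / 51 = 4.374353 x 10^-10 m^2
Diameter from circular cross-section:
  d = sqrt(4A / pi) * 10^6 (m -> um)
  d = sqrt(4 * 4.374353 x 10^-10 / pi) * 10^6 = 23.6 um

23.6 um


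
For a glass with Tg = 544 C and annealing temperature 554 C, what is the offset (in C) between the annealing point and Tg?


Offset = T_anneal - Tg:
  offset = 554 - 544 = 10 C

10 C


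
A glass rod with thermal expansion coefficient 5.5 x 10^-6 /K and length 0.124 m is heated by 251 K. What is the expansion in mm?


Thermal expansion formula: dL = alpha * L0 * dT
  dL = (5.5 x 10^-6) * 0.124 * 251 = 0.00017118 m
Convert to mm: 0.00017118 * 1000 = 0.1712 mm

0.1712 mm


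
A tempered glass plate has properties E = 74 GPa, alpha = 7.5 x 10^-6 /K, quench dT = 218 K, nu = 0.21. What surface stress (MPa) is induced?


Tempering stress: sigma = E * alpha * dT / (1 - nu)
  E (MPa) = 74 * 1000 = 74000
  Numerator = 74000 * (7.5 x 10^-6) * 218 = 120.99
  Denominator = 1 - 0.21 = 0.79
  sigma = 120.99 / 0.79 = 153.2 MPa

153.2 MPa


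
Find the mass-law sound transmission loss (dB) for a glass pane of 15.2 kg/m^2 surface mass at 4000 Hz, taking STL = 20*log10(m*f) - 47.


Mass law: STL = 20 * log10(m * f) - 47
  m * f = 15.2 * 4000 = 60800
  log10(60800) = 4.7839
  STL = 20 * 4.7839 - 47 = 95.678 - 47 = 48.7 dB

48.7 dB


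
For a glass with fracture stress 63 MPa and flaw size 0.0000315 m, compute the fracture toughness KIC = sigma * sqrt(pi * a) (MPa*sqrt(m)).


Fracture toughness: KIC = sigma * sqrt(pi * a)
  pi * a = pi * 0.0000315 = 0.00009896
  sqrt(pi * a) = 0.009948
  KIC = 63 * 0.009948 = 0.627 MPa*sqrt(m)

0.627 MPa*sqrt(m)


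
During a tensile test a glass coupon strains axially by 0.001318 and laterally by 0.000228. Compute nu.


Poisson's ratio: nu = lateral strain / axial strain
  nu = 0.000228 / 0.001318 = 0.173

0.173


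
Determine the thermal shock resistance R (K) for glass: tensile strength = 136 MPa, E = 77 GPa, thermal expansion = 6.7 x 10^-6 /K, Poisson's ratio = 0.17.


Thermal shock resistance: R = sigma * (1 - nu) / (E * alpha)
  Numerator = 136 * (1 - 0.17) = 112.88
  Denominator = 77 * 1000 * (6.7 x 10^-6) = 0.5159
  R = 112.88 / 0.5159 = 218.8 K

218.8 K


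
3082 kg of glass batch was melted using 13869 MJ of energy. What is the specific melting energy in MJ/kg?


Rearrange E = m * s for s:
  s = E / m
  s = 13869 / 3082 = 4.5 MJ/kg

4.5 MJ/kg


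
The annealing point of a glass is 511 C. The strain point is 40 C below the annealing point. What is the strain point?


Strain point = annealing point - difference:
  T_strain = 511 - 40 = 471 C

471 C


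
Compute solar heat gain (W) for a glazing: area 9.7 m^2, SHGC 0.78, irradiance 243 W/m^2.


Solar heat gain: Q = Area * SHGC * Irradiance
  Q = 9.7 * 0.78 * 243 = 1838.5 W

1838.5 W


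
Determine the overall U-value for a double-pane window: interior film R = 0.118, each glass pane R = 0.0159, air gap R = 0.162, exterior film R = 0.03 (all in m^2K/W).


Total thermal resistance (series):
  R_total = R_in + R_glass + R_air + R_glass + R_out
  R_total = 0.118 + 0.0159 + 0.162 + 0.0159 + 0.03 = 0.3418 m^2K/W
U-value = 1 / R_total = 1 / 0.3418 = 2.926 W/m^2K

2.926 W/m^2K


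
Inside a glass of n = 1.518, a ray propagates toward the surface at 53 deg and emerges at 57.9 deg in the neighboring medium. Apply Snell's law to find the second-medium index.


Apply Snell's law: n1 * sin(theta1) = n2 * sin(theta2)
  n2 = n1 * sin(theta1) / sin(theta2)
  sin(53) = 0.798636
  sin(57.9) = 0.847122
  n2 = 1.518 * 0.798636 / 0.847122 = 1.4311

1.4311


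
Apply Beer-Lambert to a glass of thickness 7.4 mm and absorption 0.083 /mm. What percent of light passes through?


Beer-Lambert law: T = exp(-alpha * thickness)
  exponent = -0.083 * 7.4 = -0.6142
  T = exp(-0.6142) = 0.5411
  Percentage = 0.5411 * 100 = 54.11%

54.11%


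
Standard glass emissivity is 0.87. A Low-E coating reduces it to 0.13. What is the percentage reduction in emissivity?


Percentage reduction = (1 - coated/uncoated) * 100
  Ratio = 0.13 / 0.87 = 0.1494
  Reduction = (1 - 0.1494) * 100 = 85.1%

85.1%


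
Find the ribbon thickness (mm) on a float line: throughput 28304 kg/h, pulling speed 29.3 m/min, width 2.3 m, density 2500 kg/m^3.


Ribbon cross-section from mass balance:
  Volume rate = throughput / density = 28304 / 2500 = 11.3216 m^3/h
  thickness = volume rate / (speed * 60 * width), i.e.
  thickness = throughput / (60 * speed * width * density) * 1000
  thickness = 28304 / (60 * 29.3 * 2.3 * 2500) * 1000 = 2.8 mm

2.8 mm


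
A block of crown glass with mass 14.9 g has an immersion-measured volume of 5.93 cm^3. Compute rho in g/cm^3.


Use the definition of density:
  rho = mass / volume
  rho = 14.9 / 5.93 = 2.513 g/cm^3

2.513 g/cm^3


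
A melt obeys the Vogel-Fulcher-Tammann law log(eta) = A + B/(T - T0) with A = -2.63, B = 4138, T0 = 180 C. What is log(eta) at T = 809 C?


VFT equation: log(eta) = A + B / (T - T0)
  T - T0 = 809 - 180 = 629
  B / (T - T0) = 4138 / 629 = 6.579
  log(eta) = -2.63 + 6.579 = 3.949

3.949


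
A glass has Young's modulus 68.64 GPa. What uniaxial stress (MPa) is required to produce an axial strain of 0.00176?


Rearrange E = sigma / epsilon:
  sigma = E * epsilon
  E (MPa) = 68.64 * 1000 = 68640
  sigma = 68640 * 0.00176 = 120.81 MPa

120.81 MPa


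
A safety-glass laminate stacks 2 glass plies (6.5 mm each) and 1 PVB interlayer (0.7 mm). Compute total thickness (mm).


Total thickness = glass contribution + PVB contribution
  Glass: 2 * 6.5 = 13.0 mm
  PVB: 1 * 0.7 = 0.7 mm
  Total = 13.0 + 0.7 = 13.7 mm

13.7 mm


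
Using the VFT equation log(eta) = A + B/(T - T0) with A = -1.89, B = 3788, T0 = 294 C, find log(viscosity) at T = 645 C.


VFT equation: log(eta) = A + B / (T - T0)
  T - T0 = 645 - 294 = 351
  B / (T - T0) = 3788 / 351 = 10.792
  log(eta) = -1.89 + 10.792 = 8.902

8.902


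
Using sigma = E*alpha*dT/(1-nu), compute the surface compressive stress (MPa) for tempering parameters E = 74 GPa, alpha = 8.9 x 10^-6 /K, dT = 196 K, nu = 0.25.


Tempering stress: sigma = E * alpha * dT / (1 - nu)
  E (MPa) = 74 * 1000 = 74000
  Numerator = 74000 * (8.9 x 10^-6) * 196 = 129.0856
  Denominator = 1 - 0.25 = 0.75
  sigma = 129.0856 / 0.75 = 172.1 MPa

172.1 MPa


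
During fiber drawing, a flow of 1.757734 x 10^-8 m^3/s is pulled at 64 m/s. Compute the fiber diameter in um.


Cross-sectional area from continuity:
  A = Q / v = 1.757734 x 10^-8 / 64 = 2.746459 x 10^-10 m^2
Diameter from circular cross-section:
  d = sqrt(4A / pi) * 10^6 (m -> um)
  d = sqrt(4 * 2.746459 x 10^-10 / pi) * 10^6 = 18.7 um

18.7 um


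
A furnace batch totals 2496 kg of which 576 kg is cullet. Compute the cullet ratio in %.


Cullet ratio = (cullet mass / total batch mass) * 100
  Ratio = 576 / 2496 * 100 = 23.08%

23.08%


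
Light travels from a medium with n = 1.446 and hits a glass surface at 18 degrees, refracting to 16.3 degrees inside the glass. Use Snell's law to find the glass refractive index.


Apply Snell's law: n1 * sin(theta1) = n2 * sin(theta2)
  n2 = n1 * sin(theta1) / sin(theta2)
  sin(18) = 0.309017
  sin(16.3) = 0.280667
  n2 = 1.446 * 0.309017 / 0.280667 = 1.5921

1.5921


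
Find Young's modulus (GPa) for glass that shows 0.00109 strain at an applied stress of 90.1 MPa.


Young's modulus: E = stress / strain
  E = 90.1 MPa / 0.00109 = 82660.55 MPa
Convert to GPa: 82660.55 / 1000 = 82.66 GPa

82.66 GPa


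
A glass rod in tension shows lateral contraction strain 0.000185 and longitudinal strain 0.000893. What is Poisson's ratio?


Poisson's ratio: nu = lateral strain / axial strain
  nu = 0.000185 / 0.000893 = 0.2072

0.2072


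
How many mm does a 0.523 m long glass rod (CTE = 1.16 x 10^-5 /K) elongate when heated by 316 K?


Thermal expansion formula: dL = alpha * L0 * dT
  dL = (1.16 x 10^-5) * 0.523 * 316 = 0.00191711 m
Convert to mm: 0.00191711 * 1000 = 1.9171 mm

1.9171 mm


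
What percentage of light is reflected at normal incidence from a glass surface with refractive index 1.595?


Fresnel reflectance at normal incidence:
  R = ((n - 1)/(n + 1))^2
  (n - 1)/(n + 1) = (1.595 - 1)/(1.595 + 1) = 0.229287
  R = 0.229287^2 = 0.0525725
  R(%) = 0.0525725 * 100 = 5.257%

5.257%


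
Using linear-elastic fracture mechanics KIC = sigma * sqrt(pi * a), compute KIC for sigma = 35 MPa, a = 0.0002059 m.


Fracture toughness: KIC = sigma * sqrt(pi * a)
  pi * a = pi * 0.0002059 = 0.000646854
  sqrt(pi * a) = 0.025433
  KIC = 35 * 0.025433 = 0.89 MPa*sqrt(m)

0.89 MPa*sqrt(m)


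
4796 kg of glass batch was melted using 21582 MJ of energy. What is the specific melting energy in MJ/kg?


Rearrange E = m * s for s:
  s = E / m
  s = 21582 / 4796 = 4.5 MJ/kg

4.5 MJ/kg


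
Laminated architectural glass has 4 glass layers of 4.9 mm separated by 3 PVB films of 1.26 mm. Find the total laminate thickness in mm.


Total thickness = glass contribution + PVB contribution
  Glass: 4 * 4.9 = 19.6 mm
  PVB: 3 * 1.26 = 3.78 mm
  Total = 19.6 + 3.78 = 23.38 mm

23.38 mm


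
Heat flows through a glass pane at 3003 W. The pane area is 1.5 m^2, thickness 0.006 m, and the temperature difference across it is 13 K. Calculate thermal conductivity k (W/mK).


Fourier's law rearranged: k = Q * t / (A * dT)
  Numerator = 3003 * 0.006 = 18.018
  Denominator = 1.5 * 13 = 19.5
  k = 18.018 / 19.5 = 0.924 W/mK

0.924 W/mK


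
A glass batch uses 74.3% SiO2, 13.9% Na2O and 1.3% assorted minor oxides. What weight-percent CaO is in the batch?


Pieces sum to 100%:
  CaO = 100 - (SiO2 + Na2O + others)
  CaO = 100 - (74.3 + 13.9 + 1.3) = 10.5%

10.5%


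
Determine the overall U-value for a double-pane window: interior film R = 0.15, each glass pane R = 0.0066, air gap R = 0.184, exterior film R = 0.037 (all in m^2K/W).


Total thermal resistance (series):
  R_total = R_in + R_glass + R_air + R_glass + R_out
  R_total = 0.15 + 0.0066 + 0.184 + 0.0066 + 0.037 = 0.3842 m^2K/W
U-value = 1 / R_total = 1 / 0.3842 = 2.603 W/m^2K

2.603 W/m^2K


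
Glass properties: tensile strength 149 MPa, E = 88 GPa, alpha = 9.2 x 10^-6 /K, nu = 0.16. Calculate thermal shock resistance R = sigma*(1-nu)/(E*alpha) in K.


Thermal shock resistance: R = sigma * (1 - nu) / (E * alpha)
  Numerator = 149 * (1 - 0.16) = 125.16
  Denominator = 88 * 1000 * (9.2 x 10^-6) = 0.8096
  R = 125.16 / 0.8096 = 154.6 K

154.6 K


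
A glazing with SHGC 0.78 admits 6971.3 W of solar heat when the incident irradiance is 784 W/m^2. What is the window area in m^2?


Rearrange Q = Area * SHGC * Irradiance:
  Area = Q / (SHGC * Irradiance)
  Area = 6971.3 / (0.78 * 784) = 11.4 m^2

11.4 m^2


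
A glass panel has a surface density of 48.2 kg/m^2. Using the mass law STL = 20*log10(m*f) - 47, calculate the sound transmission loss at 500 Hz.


Mass law: STL = 20 * log10(m * f) - 47
  m * f = 48.2 * 500 = 24100
  log10(24100) = 4.38202
  STL = 20 * 4.38202 - 47 = 87.6404 - 47 = 40.6 dB

40.6 dB


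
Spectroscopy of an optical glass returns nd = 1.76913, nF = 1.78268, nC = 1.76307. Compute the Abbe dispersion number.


Abbe number formula: Vd = (nd - 1) / (nF - nC)
  nd - 1 = 1.76913 - 1 = 0.76913
  nF - nC = 1.78268 - 1.76307 = 0.01961
  Vd = 0.76913 / 0.01961 = 39.22

39.22


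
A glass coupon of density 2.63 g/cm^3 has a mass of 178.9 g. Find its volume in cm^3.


Rearrange rho = m / V:
  V = m / rho
  V = 178.9 / 2.63 = 68.023 cm^3

68.023 cm^3


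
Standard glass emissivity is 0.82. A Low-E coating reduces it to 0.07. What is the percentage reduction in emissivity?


Percentage reduction = (1 - coated/uncoated) * 100
  Ratio = 0.07 / 0.82 = 0.0854
  Reduction = (1 - 0.0854) * 100 = 91.5%

91.5%


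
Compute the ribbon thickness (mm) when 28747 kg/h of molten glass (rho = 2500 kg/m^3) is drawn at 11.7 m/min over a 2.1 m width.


Ribbon cross-section from mass balance:
  Volume rate = throughput / density = 28747 / 2500 = 11.4988 m^3/h
  thickness = volume rate / (speed * 60 * width), i.e.
  thickness = throughput / (60 * speed * width * density) * 1000
  thickness = 28747 / (60 * 11.7 * 2.1 * 2500) * 1000 = 7.8 mm

7.8 mm


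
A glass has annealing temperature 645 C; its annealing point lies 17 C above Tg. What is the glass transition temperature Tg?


Rearrange T_anneal = Tg + offset for Tg:
  Tg = T_anneal - offset = 645 - 17 = 628 C

628 C


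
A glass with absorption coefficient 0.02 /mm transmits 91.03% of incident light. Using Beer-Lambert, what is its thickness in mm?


Rearrange T = exp(-alpha * thickness):
  thickness = -ln(T) / alpha
  T = 91.03/100 = 0.9103
  ln(T) = -0.09398
  -ln(T) = 0.09398
  thickness = 0.09398 / 0.02 = 4.7 mm

4.7 mm


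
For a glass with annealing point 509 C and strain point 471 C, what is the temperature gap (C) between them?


Gap = T_anneal - T_strain:
  gap = 509 - 471 = 38 C

38 C


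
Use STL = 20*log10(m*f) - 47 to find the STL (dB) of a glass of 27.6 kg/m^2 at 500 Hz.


Mass law: STL = 20 * log10(m * f) - 47
  m * f = 27.6 * 500 = 13800
  log10(13800) = 4.13988
  STL = 20 * 4.13988 - 47 = 82.7976 - 47 = 35.8 dB

35.8 dB


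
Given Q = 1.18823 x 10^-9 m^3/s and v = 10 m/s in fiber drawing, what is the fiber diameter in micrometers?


Cross-sectional area from continuity:
  A = Q / v = 1.18823 x 10^-9 / 10 = 1.18823 x 10^-10 m^2
Diameter from circular cross-section:
  d = sqrt(4A / pi) * 10^6 (m -> um)
  d = sqrt(4 * 1.18823 x 10^-10 / pi) * 10^6 = 12.3 um

12.3 um


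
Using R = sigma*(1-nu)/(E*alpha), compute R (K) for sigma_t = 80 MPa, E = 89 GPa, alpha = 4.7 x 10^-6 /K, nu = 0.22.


Thermal shock resistance: R = sigma * (1 - nu) / (E * alpha)
  Numerator = 80 * (1 - 0.22) = 62.4
  Denominator = 89 * 1000 * (4.7 x 10^-6) = 0.4183
  R = 62.4 / 0.4183 = 149.2 K

149.2 K


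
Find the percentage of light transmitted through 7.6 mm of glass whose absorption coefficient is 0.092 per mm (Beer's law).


Beer-Lambert law: T = exp(-alpha * thickness)
  exponent = -0.092 * 7.6 = -0.6992
  T = exp(-0.6992) = 0.497
  Percentage = 0.497 * 100 = 49.7%

49.7%


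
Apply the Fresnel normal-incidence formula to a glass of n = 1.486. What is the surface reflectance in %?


Fresnel reflectance at normal incidence:
  R = ((n - 1)/(n + 1))^2
  (n - 1)/(n + 1) = (1.486 - 1)/(1.486 + 1) = 0.195495
  R = 0.195495^2 = 0.0382183
  R(%) = 0.0382183 * 100 = 3.822%

3.822%


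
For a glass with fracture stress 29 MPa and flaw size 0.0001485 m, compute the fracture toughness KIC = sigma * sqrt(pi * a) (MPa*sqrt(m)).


Fracture toughness: KIC = sigma * sqrt(pi * a)
  pi * a = pi * 0.0001485 = 0.000466527
  sqrt(pi * a) = 0.021599
  KIC = 29 * 0.021599 = 0.626 MPa*sqrt(m)

0.626 MPa*sqrt(m)


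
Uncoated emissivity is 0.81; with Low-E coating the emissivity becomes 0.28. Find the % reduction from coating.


Percentage reduction = (1 - coated/uncoated) * 100
  Ratio = 0.28 / 0.81 = 0.3457
  Reduction = (1 - 0.3457) * 100 = 65.4%

65.4%


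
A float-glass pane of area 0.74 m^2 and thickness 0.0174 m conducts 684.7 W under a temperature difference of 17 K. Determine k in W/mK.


Fourier's law rearranged: k = Q * t / (A * dT)
  Numerator = 684.7 * 0.0174 = 11.91378
  Denominator = 0.74 * 17 = 12.58
  k = 11.91378 / 12.58 = 0.947 W/mK

0.947 W/mK


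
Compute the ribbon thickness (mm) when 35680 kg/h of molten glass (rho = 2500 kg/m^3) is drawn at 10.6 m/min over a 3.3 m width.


Ribbon cross-section from mass balance:
  Volume rate = throughput / density = 35680 / 2500 = 14.272 m^3/h
  thickness = volume rate / (speed * 60 * width), i.e.
  thickness = throughput / (60 * speed * width * density) * 1000
  thickness = 35680 / (60 * 10.6 * 3.3 * 2500) * 1000 = 6.8 mm

6.8 mm


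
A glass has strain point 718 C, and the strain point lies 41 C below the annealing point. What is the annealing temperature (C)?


T_anneal = T_strain + gap:
  T_anneal = 718 + 41 = 759 C

759 C


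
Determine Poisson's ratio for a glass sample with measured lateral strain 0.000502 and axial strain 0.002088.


Poisson's ratio: nu = lateral strain / axial strain
  nu = 0.000502 / 0.002088 = 0.2404

0.2404


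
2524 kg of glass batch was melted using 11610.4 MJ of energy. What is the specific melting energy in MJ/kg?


Rearrange E = m * s for s:
  s = E / m
  s = 11610.4 / 2524 = 4.6 MJ/kg

4.6 MJ/kg


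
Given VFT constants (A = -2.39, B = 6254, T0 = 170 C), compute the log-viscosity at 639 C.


VFT equation: log(eta) = A + B / (T - T0)
  T - T0 = 639 - 170 = 469
  B / (T - T0) = 6254 / 469 = 13.335
  log(eta) = -2.39 + 13.335 = 10.945

10.945


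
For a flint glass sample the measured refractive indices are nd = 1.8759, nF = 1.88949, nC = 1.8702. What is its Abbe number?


Abbe number formula: Vd = (nd - 1) / (nF - nC)
  nd - 1 = 1.8759 - 1 = 0.8759
  nF - nC = 1.88949 - 1.8702 = 0.01929
  Vd = 0.8759 / 0.01929 = 45.41

45.41


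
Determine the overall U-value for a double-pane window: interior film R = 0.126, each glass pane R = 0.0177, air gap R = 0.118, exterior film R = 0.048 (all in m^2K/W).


Total thermal resistance (series):
  R_total = R_in + R_glass + R_air + R_glass + R_out
  R_total = 0.126 + 0.0177 + 0.118 + 0.0177 + 0.048 = 0.3274 m^2K/W
U-value = 1 / R_total = 1 / 0.3274 = 3.054 W/m^2K

3.054 W/m^2K


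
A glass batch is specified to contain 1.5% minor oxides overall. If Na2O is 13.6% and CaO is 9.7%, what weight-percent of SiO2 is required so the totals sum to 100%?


Known pieces sum to 100%:
  SiO2 = 100 - (others + Na2O + CaO)
  SiO2 = 100 - (1.5 + 13.6 + 9.7) = 75.2%

75.2%


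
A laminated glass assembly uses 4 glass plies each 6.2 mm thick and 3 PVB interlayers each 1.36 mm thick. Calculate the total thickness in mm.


Total thickness = glass contribution + PVB contribution
  Glass: 4 * 6.2 = 24.8 mm
  PVB: 3 * 1.36 = 4.08 mm
  Total = 24.8 + 4.08 = 28.88 mm

28.88 mm


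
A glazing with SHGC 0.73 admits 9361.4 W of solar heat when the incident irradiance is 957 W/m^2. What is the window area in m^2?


Rearrange Q = Area * SHGC * Irradiance:
  Area = Q / (SHGC * Irradiance)
  Area = 9361.4 / (0.73 * 957) = 13.4 m^2

13.4 m^2


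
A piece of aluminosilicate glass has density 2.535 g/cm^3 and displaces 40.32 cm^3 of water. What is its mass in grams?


Rearrange rho = m / V:
  m = rho * V
  m = 2.535 * 40.32 = 102.211 g

102.211 g


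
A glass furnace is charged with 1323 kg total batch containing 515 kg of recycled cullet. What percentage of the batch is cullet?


Cullet ratio = (cullet mass / total batch mass) * 100
  Ratio = 515 / 1323 * 100 = 38.93%

38.93%


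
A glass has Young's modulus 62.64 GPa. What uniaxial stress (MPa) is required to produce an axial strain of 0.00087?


Rearrange E = sigma / epsilon:
  sigma = E * epsilon
  E (MPa) = 62.64 * 1000 = 62640
  sigma = 62640 * 0.00087 = 54.5 MPa

54.5 MPa


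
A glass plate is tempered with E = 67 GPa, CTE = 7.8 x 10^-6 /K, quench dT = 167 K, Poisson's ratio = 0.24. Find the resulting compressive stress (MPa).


Tempering stress: sigma = E * alpha * dT / (1 - nu)
  E (MPa) = 67 * 1000 = 67000
  Numerator = 67000 * (7.8 x 10^-6) * 167 = 87.2742
  Denominator = 1 - 0.24 = 0.76
  sigma = 87.2742 / 0.76 = 114.8 MPa

114.8 MPa


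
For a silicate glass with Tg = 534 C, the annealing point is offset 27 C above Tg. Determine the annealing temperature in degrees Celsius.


The annealing temperature is Tg plus the offset:
  T_anneal = 534 + 27 = 561 C

561 C


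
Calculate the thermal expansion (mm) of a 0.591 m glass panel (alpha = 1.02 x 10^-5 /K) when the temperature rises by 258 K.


Thermal expansion formula: dL = alpha * L0 * dT
  dL = (1.02 x 10^-5) * 0.591 * 258 = 0.00155528 m
Convert to mm: 0.00155528 * 1000 = 1.5553 mm

1.5553 mm


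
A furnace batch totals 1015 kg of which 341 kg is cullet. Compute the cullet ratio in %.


Cullet ratio = (cullet mass / total batch mass) * 100
  Ratio = 341 / 1015 * 100 = 33.6%

33.6%


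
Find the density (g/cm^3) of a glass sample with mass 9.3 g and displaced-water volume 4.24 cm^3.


Use the definition of density:
  rho = mass / volume
  rho = 9.3 / 4.24 = 2.193 g/cm^3

2.193 g/cm^3


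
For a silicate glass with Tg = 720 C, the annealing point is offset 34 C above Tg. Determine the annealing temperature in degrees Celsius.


The annealing temperature is Tg plus the offset:
  T_anneal = 720 + 34 = 754 C

754 C


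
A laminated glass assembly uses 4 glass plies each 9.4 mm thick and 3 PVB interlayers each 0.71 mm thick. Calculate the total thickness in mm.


Total thickness = glass contribution + PVB contribution
  Glass: 4 * 9.4 = 37.6 mm
  PVB: 3 * 0.71 = 2.13 mm
  Total = 37.6 + 2.13 = 39.73 mm

39.73 mm


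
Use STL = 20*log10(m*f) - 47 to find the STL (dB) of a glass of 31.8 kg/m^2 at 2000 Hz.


Mass law: STL = 20 * log10(m * f) - 47
  m * f = 31.8 * 2000 = 63600
  log10(63600) = 4.80346
  STL = 20 * 4.80346 - 47 = 96.0692 - 47 = 49.1 dB

49.1 dB


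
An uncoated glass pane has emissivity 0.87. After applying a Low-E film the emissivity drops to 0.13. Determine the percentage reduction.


Percentage reduction = (1 - coated/uncoated) * 100
  Ratio = 0.13 / 0.87 = 0.1494
  Reduction = (1 - 0.1494) * 100 = 85.1%

85.1%


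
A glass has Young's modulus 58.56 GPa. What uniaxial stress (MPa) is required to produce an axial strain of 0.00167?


Rearrange E = sigma / epsilon:
  sigma = E * epsilon
  E (MPa) = 58.56 * 1000 = 58560
  sigma = 58560 * 0.00167 = 97.8 MPa

97.8 MPa


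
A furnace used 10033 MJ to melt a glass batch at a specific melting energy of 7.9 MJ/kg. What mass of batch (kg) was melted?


Rearrange E = m * s for m:
  m = E / s
  m = 10033 / 7.9 = 1270.0 kg

1270.0 kg


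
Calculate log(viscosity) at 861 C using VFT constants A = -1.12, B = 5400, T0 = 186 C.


VFT equation: log(eta) = A + B / (T - T0)
  T - T0 = 861 - 186 = 675
  B / (T - T0) = 5400 / 675 = 8.0
  log(eta) = -1.12 + 8.0 = 6.88

6.88


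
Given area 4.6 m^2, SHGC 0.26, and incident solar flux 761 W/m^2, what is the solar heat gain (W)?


Solar heat gain: Q = Area * SHGC * Irradiance
  Q = 4.6 * 0.26 * 761 = 910.2 W

910.2 W


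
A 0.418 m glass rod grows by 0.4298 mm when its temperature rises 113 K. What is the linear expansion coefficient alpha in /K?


Rearrange dL = alpha * L0 * dT for alpha:
  alpha = dL / (L0 * dT)
  alpha = (0.4298 / 1000) / (0.418 * 113) = 0.000009099 /K = 9.099 x 10^-6 /K

9.099 x 10^-6 /K


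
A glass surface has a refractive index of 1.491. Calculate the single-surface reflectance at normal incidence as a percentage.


Fresnel reflectance at normal incidence:
  R = ((n - 1)/(n + 1))^2
  (n - 1)/(n + 1) = (1.491 - 1)/(1.491 + 1) = 0.19711
  R = 0.19711^2 = 0.0388524
  R(%) = 0.0388524 * 100 = 3.885%

3.885%


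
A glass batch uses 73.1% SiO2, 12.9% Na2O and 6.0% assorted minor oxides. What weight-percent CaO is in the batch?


Pieces sum to 100%:
  CaO = 100 - (SiO2 + Na2O + others)
  CaO = 100 - (73.1 + 12.9 + 6.0) = 8.0%

8.0%


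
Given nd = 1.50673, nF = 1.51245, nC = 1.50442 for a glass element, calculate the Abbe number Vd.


Abbe number formula: Vd = (nd - 1) / (nF - nC)
  nd - 1 = 1.50673 - 1 = 0.50673
  nF - nC = 1.51245 - 1.50442 = 0.00803
  Vd = 0.50673 / 0.00803 = 63.1

63.1


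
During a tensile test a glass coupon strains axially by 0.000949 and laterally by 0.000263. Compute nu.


Poisson's ratio: nu = lateral strain / axial strain
  nu = 0.000263 / 0.000949 = 0.2771

0.2771


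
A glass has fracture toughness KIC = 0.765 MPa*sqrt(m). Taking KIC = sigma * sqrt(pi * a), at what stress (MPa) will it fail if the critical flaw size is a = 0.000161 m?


Rearrange KIC = sigma * sqrt(pi * a):
  sigma = KIC / sqrt(pi * a)
  sqrt(pi * 0.000161) = 0.02249
  sigma = 0.765 / 0.02249 = 34.02 MPa

34.02 MPa
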